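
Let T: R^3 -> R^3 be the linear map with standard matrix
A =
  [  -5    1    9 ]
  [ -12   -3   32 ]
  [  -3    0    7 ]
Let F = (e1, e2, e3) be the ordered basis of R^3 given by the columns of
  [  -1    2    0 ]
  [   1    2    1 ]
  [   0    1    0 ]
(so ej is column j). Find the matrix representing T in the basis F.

The j-th column of [T]_F is [T(ej)]_F.
T(e1) = A e1 = (6, 9, 3) = 0·e1 + 3e2 + 3e3, so column 1 is (0, 3, 3).
Repeating for e2, e3 and assembling the columns gives [[0, 1, -1], [3, 1, 0], [3, -1, -2]].

[[0, 1, -1], [3, 1, 0], [3, -1, -2]]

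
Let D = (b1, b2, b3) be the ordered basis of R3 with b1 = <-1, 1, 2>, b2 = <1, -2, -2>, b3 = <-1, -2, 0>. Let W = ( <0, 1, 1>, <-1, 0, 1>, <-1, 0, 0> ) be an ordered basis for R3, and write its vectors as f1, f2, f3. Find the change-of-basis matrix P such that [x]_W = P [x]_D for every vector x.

Take x = bj: its D-coordinates are the j-th standard unit vector, so P e_j — column j of P — equals [bj]_W.
b1 = f1 + f2 + 0·f3, giving column 1 = <1, 1, 0>; repeating for each j gives P = [[1, -2, -2], [1, 0, 2], [0, -1, -1]].

[[1, -2, -2], [1, 0, 2], [0, -1, -1]]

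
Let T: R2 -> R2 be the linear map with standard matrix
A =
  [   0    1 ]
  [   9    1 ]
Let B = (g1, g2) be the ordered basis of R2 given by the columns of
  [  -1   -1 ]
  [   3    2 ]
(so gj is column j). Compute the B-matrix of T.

[[0, -3], [-3, 1]]

With P the matrix whose columns are g1, g2, [T]_B = P^(-1) A P.
Column by column: T(g1) = A g1 = <3, -6>; its B-coordinates <0, -3> give column 1.
Continuing for each basis vector yields [T]_B = [[0, -3], [-3, 1]].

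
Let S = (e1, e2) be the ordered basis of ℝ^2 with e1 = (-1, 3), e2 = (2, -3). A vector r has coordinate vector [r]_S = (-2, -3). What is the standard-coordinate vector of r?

r = M [r]_S, where M has columns e1, e2.
Carrying out the matrix-vector product, r = (-4, 3).

(-4, 3)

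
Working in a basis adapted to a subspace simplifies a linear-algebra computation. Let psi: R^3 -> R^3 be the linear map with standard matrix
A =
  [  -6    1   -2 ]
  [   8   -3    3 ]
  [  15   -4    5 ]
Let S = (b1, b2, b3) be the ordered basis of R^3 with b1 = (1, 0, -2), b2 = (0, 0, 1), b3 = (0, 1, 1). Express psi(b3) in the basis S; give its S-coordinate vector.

Compute psi(b3) = A b3 = (-1, 0, 1) in standard coordinates.
Then write this in S-coordinates: solve for y in y_1 b1 + ... + y_3 b3 = (-1, 0, 1).
This gives y = (-1, -1, 0), which is column 3 of [psi]_S.

(-1, -1, 0)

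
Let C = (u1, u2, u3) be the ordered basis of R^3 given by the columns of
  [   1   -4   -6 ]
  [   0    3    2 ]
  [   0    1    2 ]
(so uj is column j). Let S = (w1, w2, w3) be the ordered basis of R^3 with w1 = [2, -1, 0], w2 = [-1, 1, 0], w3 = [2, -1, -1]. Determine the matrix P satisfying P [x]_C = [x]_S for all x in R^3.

Column j of P is [uj]_S, since P maps C-coordinates to S-coordinates.
Expressing u1 in S: u1 = w1 + w2 + 0·w3, so column 1 of P is [1, 1, 0].
Doing the same for each uj gives P = [[1, 0, -2], [1, 2, -2], [0, -1, -2]].

[[1, 0, -2], [1, 2, -2], [0, -1, -2]]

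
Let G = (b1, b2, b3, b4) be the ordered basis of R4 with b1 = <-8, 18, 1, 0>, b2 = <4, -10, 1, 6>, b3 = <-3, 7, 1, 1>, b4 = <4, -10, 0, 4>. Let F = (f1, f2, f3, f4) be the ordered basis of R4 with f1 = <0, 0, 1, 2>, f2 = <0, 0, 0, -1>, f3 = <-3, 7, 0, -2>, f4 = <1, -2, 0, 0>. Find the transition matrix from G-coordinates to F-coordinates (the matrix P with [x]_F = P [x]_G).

Take x = bj: its G-coordinates are the j-th standard unit vector, so P e_j — column j of P — equals [bj]_F.
b1 = f1 - 2f2 + 2f3 - 2f4, giving column 1 = <1, -2, 2, -2>; repeating for each j gives P = [[1, 1, 1, 0], [-2, 0, -1, 0], [2, -2, 1, -2], [-2, -2, 0, -2]].

[[1, 1, 1, 0], [-2, 0, -1, 0], [2, -2, 1, -2], [-2, -2, 0, -2]]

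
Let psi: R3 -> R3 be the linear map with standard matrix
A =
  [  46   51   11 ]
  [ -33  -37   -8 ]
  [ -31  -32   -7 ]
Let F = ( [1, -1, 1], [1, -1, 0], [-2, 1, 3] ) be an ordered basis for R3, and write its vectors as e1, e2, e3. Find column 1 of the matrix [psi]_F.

Compute psi(e1) = A e1 = [6, -4, -6] in standard coordinates.
Then write this in F-coordinates: solve for y in y_1 e1 + ... + y_3 e3 = [6, -4, -6].
This gives y = [0, 2, -2], which is column 1 of [psi]_F.

[0, 2, -2]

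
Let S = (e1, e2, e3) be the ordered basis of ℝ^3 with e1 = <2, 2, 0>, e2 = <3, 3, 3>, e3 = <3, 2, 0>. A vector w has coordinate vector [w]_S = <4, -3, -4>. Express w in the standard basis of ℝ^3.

<-13, -9, -9>

w = M [w]_S, where M has columns e1, ..., e3.
Carrying out the matrix-vector product, w = <-13, -9, -9>.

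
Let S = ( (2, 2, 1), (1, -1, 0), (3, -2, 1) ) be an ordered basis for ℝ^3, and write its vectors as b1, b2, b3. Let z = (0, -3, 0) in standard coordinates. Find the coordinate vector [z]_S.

(-1, -1, 1)

[z]_S is the unique c with M c = z, where M has columns b1, ..., b3.
Gaussian elimination on [M | z] yields c = (-1, -1, 1).
Check: -b1 - b2 + b3 = (0, -3, 0).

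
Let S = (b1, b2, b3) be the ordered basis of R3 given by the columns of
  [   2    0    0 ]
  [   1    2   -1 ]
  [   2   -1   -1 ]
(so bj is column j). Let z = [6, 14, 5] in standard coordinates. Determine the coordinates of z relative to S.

We seek scalars with c_1 b1 + ... + c_3 b3 = z; equivalently solve M c = z where the columns of M are b1, ..., b3.
Solving this 3x3 system gives c = (3, 4, -3).
Check: 3b1 + 4b2 - 3b3 = [6, 14, 5].

[3, 4, -3]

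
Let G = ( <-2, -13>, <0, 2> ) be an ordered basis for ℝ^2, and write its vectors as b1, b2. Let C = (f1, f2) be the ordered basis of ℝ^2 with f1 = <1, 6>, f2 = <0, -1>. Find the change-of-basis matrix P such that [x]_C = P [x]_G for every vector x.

[[-2, 0], [1, -2]]

Let M have columns bj and N have columns fj. Then for every x, N [x]_C = x = M [x]_G, so P = N^(-1) M.
Since det N = -1, N^(-1) has integer entries; multiplying gives P = [[-2, 0], [1, -2]].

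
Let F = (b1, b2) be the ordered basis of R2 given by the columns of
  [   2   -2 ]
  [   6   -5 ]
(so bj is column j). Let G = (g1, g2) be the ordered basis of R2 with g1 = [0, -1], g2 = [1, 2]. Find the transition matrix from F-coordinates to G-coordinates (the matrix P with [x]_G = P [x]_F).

[[-2, 1], [2, -2]]

Let M have columns bj and N have columns gj. Then for every x, N [x]_G = x = M [x]_F, so P = N^(-1) M.
Since det N = 1, N^(-1) has integer entries; multiplying gives P = [[-2, 1], [2, -2]].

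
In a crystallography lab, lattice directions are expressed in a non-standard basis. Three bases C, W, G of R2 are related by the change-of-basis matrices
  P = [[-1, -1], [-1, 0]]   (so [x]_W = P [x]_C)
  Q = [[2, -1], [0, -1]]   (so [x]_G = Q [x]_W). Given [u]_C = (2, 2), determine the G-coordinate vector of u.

Apply P to get W-coordinates (-4, -2), then Q to get G-coordinates.
The result is [u]_G = (-6, 2).

(-6, 2)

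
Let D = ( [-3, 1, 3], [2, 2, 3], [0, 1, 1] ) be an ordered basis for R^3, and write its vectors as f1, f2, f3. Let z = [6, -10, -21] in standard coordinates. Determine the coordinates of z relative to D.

Write z = c_1 f1 + ... + c_3 f3 and solve for the c_i.
Solving this 3x3 system gives c = (-4, -3, 0).
Check: -4f1 - 3f2 + 0·f3 = [6, -10, -21].

[-4, -3, 0]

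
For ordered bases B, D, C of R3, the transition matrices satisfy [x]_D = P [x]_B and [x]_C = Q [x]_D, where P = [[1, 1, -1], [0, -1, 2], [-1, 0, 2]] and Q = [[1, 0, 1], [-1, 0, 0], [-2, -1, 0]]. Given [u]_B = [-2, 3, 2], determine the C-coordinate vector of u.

[5, 1, 1]

Composing the changes, [u]_C = Q P [u]_B.
Q P = [[0, 1, 1], [-1, -1, 1], [-2, -1, 0]]; applying this to [-2, 3, 2] gives [5, 1, 1].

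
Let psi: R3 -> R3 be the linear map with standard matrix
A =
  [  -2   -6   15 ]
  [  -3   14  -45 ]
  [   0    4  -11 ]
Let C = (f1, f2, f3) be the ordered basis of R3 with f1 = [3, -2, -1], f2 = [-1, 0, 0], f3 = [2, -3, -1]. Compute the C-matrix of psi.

[[-1, 3, 0], [2, 1, 3], [-2, -3, 1]]

Let P have columns f1, ..., f3. Then [psi]_C = P^(-1) A P.
Here det P = -1, so P^(-1) is integer; computing A P first and then P^(-1)(A P) gives [[-1, 3, 0], [2, 1, 3], [-2, -3, 1]].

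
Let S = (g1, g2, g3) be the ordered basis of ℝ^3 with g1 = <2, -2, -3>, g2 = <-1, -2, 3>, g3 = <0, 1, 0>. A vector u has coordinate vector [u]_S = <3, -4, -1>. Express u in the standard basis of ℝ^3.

<10, 1, -21>

u = M [u]_S, where M has columns g1, ..., g3.
Carrying out the matrix-vector product, u = <10, 1, -21>.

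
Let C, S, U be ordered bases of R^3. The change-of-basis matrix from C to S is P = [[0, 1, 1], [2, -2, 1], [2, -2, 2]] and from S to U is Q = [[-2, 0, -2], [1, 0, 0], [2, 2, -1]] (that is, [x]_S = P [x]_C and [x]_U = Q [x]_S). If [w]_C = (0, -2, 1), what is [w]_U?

(-10, -1, 2)

First [w]_S = P [w]_C = (-1, 5, 6).
Then [w]_U = Q [w]_S = (-10, -1, 2).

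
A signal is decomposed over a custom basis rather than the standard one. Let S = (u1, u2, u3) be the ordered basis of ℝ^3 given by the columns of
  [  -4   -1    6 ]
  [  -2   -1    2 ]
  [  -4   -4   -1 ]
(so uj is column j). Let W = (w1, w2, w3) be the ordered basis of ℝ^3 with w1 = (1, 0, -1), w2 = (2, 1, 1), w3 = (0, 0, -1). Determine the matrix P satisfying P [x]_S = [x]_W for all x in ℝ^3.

[[0, 1, 2], [-2, -1, 2], [2, 2, 1]]

Column j of P is [uj]_W, since P maps S-coordinates to W-coordinates.
Expressing u1 in W: u1 = 0·w1 - 2w2 + 2w3, so column 1 of P is (0, -2, 2).
Doing the same for each uj gives P = [[0, 1, 2], [-2, -1, 2], [2, 2, 1]].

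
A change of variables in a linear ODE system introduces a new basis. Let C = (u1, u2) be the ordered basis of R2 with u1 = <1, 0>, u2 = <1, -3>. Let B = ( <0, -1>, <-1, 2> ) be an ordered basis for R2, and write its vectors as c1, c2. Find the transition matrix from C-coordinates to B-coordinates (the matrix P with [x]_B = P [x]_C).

Let M have columns uj and N have columns cj. Then for every x, N [x]_B = x = M [x]_C, so P = N^(-1) M.
Since det N = -1, N^(-1) has integer entries; multiplying gives P = [[-2, 1], [-1, -1]].

[[-2, 1], [-1, -1]]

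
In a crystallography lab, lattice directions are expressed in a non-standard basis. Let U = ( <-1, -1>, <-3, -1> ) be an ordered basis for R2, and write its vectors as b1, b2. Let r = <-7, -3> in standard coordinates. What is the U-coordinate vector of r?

Write r = c_1 b1 + c_2 b2 and solve for the c_i.
System: -c_1 - 3c_2 = -7, -c_1 - c_2 = -3; solving gives c_1 = 1, c_2 = 2.
Check: b1 + 2b2 = <-7, -3>.

<1, 2>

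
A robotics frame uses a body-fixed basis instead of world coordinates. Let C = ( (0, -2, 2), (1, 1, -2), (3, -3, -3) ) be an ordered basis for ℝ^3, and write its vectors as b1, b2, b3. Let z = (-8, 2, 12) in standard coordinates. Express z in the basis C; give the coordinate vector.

Write z = c_1 b1 + ... + c_3 b3 and solve for the c_i.
Gaussian elimination on [M | z] yields c = (1, -2, -2).
Check: b1 - 2b2 - 2b3 = (-8, 2, 12).

(1, -2, -2)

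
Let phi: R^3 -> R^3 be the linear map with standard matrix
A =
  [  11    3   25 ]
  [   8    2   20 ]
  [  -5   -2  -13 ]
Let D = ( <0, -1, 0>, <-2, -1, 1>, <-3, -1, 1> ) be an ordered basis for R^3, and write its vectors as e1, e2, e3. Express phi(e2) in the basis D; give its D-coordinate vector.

<-1, -3, 2>

Column 2 of [phi]_D is the D-coordinate vector of phi(e2).
In standard coordinates phi(e2) = A e2 = <0, 2, -1>.
Converting to D: <0, 2, -1> = -e1 - 3e2 + 2e3, so the coordinate vector is <-1, -3, 2>.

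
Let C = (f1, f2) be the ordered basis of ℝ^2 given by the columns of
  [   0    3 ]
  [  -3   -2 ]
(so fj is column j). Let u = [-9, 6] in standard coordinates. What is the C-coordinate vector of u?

Write u = c_1 f1 + c_2 f2 and solve for the c_i.
System: 0c_1 + 3c_2 = -9, -3c_1 - 2c_2 = 6; solving gives c_1 = 0, c_2 = -3.
Check: 0·f1 - 3f2 = [-9, 6].

[0, -3]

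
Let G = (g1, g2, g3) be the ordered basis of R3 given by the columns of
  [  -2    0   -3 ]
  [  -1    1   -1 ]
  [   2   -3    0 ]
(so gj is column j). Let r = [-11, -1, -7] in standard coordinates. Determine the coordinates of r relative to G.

[1, 3, 3]

We seek scalars with c_1 g1 + ... + c_3 g3 = r; equivalently solve M c = r where the columns of M are g1, ..., g3.
Solving this 3x3 system gives c = (1, 3, 3).
Check: g1 + 3g2 + 3g3 = [-11, -1, -7].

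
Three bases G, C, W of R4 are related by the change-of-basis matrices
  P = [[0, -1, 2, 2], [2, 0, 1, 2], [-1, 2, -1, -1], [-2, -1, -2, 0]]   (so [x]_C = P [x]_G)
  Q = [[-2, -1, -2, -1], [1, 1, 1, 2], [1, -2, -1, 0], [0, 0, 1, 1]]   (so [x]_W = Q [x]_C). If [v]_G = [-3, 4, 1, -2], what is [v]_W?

[-3, -3, 0, 12]

Apply P to get C-coordinates [-6, -9, 12, 0], then Q to get W-coordinates.
The result is [v]_W = [-3, -3, 0, 12].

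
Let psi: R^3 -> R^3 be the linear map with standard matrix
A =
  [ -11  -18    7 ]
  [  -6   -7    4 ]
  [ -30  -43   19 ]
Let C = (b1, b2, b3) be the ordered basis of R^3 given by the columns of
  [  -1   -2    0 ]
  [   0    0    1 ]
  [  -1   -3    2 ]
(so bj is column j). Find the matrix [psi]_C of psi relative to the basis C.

[[2, 3, -2], [-3, -2, 3], [2, 0, 1]]

Let P have columns b1, ..., b3. Then [psi]_C = P^(-1) A P.
Here det P = -1, so P^(-1) is integer; computing A P first and then P^(-1)(A P) gives [[2, 3, -2], [-3, -2, 3], [2, 0, 1]].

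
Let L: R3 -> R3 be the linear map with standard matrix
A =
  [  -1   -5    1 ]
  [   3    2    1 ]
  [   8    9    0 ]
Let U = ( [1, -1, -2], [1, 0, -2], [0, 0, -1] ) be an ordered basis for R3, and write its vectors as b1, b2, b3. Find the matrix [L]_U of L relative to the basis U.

[[1, -1, 1], [1, -2, -2], [-3, -2, 2]]

The j-th column of [L]_U is [L(bj)]_U.
L(b1) = A b1 = [2, -1, -1] = b1 + b2 - 3b3, so column 1 is [1, 1, -3].
Repeating for b2, b3 and assembling the columns gives [[1, -1, 1], [1, -2, -2], [-3, -2, 2]].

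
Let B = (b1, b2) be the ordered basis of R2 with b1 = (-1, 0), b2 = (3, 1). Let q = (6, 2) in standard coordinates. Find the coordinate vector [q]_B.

[q]_B is the unique c with M c = q, where M has columns b1, b2.
System: -c_1 + 3c_2 = 6, 0c_1 + c_2 = 2; solving gives c_1 = 0, c_2 = 2.
Check: 0·b1 + 2b2 = (6, 2).

(0, 2)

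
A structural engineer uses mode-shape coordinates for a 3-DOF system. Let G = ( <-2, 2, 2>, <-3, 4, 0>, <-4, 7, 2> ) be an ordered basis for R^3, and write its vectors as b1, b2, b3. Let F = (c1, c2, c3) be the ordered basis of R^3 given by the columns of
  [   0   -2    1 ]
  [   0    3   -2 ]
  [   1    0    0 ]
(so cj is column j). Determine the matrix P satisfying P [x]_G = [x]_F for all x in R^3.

Let M have columns bj and N have columns cj. Then for every x, N [x]_F = x = M [x]_G, so P = N^(-1) M.
Since det N = 1, N^(-1) has integer entries; multiplying gives P = [[2, 0, 2], [2, 2, 1], [2, 1, -2]].

[[2, 0, 2], [2, 2, 1], [2, 1, -2]]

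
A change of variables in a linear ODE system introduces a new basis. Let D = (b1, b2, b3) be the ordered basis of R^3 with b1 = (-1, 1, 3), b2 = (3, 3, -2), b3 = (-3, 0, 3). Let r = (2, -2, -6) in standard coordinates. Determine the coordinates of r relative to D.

Write r = c_1 b1 + ... + c_3 b3 and solve for the c_i.
Row-reducing the augmented matrix [M | r] gives c = (-2, 0, 0).
Check: -2b1 + 0·b2 + 0·b3 = (2, -2, -6).

(-2, 0, 0)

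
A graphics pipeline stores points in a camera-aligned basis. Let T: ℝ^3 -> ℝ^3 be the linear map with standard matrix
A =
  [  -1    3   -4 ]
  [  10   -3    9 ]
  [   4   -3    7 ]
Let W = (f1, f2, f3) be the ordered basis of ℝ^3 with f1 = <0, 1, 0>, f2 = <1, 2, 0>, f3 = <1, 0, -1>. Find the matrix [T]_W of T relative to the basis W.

The j-th column of [T]_W is [T(fj)]_W.
T(f1) = A f1 = <3, -3, -3> = -3f1 + 0·f2 + 3f3, so column 1 is <-3, 0, 3>.
Repeating for f2, f3 and assembling the columns gives [[-3, -2, 1], [0, 3, 0], [3, 2, 3]].

[[-3, -2, 1], [0, 3, 0], [3, 2, 3]]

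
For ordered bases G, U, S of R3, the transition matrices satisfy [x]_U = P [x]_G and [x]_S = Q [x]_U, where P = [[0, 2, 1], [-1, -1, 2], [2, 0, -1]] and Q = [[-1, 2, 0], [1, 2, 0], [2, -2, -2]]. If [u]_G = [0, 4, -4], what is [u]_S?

[-28, -20, 24]

First [u]_U = P [u]_G = [4, -12, 4].
Then [u]_S = Q [u]_U = [-28, -20, 24].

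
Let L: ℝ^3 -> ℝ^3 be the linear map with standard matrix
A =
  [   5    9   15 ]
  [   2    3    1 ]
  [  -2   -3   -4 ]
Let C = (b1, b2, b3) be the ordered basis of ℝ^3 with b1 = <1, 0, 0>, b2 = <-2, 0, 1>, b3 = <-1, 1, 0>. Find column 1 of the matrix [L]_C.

Column 1 of [L]_C is the C-coordinate vector of L(b1).
In standard coordinates L(b1) = A b1 = <5, 2, -2>.
Converting to C: <5, 2, -2> = 3b1 - 2b2 + 2b3, so the coordinate vector is <3, -2, 2>.

<3, -2, 2>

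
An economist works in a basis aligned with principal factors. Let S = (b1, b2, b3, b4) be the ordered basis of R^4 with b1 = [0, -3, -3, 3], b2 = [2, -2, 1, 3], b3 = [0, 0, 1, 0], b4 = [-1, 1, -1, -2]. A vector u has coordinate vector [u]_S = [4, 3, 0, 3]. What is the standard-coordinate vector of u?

u = M [u]_S, where M has columns b1, ..., b4.
Carrying out the matrix-vector product, u = [3, -15, -12, 15].

[3, -15, -12, 15]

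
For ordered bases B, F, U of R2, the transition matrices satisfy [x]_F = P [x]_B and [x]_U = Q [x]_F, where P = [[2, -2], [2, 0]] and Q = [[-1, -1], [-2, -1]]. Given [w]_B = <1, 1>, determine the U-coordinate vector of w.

First [w]_F = P [w]_B = <0, 2>.
Then [w]_U = Q [w]_F = <-2, -2>.

<-2, -2>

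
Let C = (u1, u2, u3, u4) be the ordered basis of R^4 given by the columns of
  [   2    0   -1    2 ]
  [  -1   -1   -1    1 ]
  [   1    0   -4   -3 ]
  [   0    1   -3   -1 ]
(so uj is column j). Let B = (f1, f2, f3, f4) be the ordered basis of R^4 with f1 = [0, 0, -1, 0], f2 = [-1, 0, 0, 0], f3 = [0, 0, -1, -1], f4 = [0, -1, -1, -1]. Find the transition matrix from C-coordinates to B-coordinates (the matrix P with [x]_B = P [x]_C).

[[-1, 1, 1, 2], [-2, 0, 1, -2], [-1, -2, 2, 2], [1, 1, 1, -1]]

Let M have columns uj and N have columns fj. Then for every x, N [x]_B = x = M [x]_C, so P = N^(-1) M.
Since det N = -1, N^(-1) has integer entries; multiplying gives P = [[-1, 1, 1, 2], [-2, 0, 1, -2], [-1, -2, 2, 2], [1, 1, 1, -1]].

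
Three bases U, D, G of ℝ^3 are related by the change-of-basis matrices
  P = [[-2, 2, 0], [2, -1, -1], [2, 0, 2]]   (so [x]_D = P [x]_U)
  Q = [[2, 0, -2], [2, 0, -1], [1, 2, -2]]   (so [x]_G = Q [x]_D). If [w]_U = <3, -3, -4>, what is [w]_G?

<-20, -22, 18>

Apply P to get D-coordinates <-12, 13, -2>, then Q to get G-coordinates.
The result is [w]_G = <-20, -22, 18>.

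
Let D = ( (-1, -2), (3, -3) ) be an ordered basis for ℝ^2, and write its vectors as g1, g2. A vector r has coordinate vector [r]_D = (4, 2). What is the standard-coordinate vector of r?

By definition r = 4g1 + 2g2.
Summing componentwise gives (2, -14).

(2, -14)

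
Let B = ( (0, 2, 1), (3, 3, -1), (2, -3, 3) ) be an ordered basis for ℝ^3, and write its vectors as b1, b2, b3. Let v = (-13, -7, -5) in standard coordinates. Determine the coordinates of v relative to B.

[v]_B is the unique c with M c = v, where M has columns b1, ..., b3.
Gaussian elimination on [M | v] yields c = (-2, -3, -2).
Check: -2b1 - 3b2 - 2b3 = (-13, -7, -5).

(-2, -3, -2)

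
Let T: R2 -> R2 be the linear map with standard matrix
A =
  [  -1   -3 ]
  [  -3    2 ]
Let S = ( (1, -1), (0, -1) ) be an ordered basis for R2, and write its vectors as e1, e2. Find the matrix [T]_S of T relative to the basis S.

[[2, 3], [3, -1]]

Let P have columns e1, e2. Then [T]_S = P^(-1) A P.
Here det P = -1, so P^(-1) is integer; computing A P first and then P^(-1)(A P) gives [[2, 3], [3, -1]].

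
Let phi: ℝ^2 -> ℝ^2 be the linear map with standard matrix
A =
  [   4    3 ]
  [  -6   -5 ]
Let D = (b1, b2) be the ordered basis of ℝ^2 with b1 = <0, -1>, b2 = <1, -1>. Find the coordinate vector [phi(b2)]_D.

<0, 1>

Column 2 of [phi]_D is the D-coordinate vector of phi(b2).
In standard coordinates phi(b2) = A b2 = <1, -1>.
Converting to D: <1, -1> = 0·b1 + b2, so the coordinate vector is <0, 1>.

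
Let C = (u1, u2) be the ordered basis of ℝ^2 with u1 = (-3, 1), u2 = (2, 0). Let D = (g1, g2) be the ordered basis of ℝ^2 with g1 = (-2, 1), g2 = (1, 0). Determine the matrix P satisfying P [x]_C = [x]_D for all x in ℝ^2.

[[1, 0], [-1, 2]]

Column j of P is [uj]_D, since P maps C-coordinates to D-coordinates.
Expressing u1 in D: u1 = g1 - g2, so column 1 of P is (1, -1).
Doing the same for each uj gives P = [[1, 0], [-1, 2]].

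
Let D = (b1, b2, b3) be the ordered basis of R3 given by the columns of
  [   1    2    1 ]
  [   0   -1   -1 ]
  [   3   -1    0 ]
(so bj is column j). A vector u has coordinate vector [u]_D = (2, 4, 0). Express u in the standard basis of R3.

The coordinates say u = 2b1 + 4b2 + 0·b3; adding the scaled basis vectors gives (10, -4, 2).

(10, -4, 2)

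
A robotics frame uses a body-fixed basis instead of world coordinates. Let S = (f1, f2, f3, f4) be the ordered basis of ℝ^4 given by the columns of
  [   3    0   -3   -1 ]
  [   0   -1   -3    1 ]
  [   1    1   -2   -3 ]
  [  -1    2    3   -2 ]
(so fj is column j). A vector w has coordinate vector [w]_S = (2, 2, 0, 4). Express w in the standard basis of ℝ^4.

(2, 2, -8, -6)

By definition w = 2f1 + 2f2 + 0·f3 + 4f4.
Summing componentwise gives (2, 2, -8, -6).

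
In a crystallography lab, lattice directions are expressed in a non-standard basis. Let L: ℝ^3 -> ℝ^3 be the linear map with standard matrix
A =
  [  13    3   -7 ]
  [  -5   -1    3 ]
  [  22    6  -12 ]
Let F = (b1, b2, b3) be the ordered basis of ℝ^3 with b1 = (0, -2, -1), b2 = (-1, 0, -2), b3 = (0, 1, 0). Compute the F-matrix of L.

[[2, 0, 0], [-1, -1, -3], [3, -1, -1]]

Let P have columns b1, ..., b3. Then [L]_F = P^(-1) A P.
Here det P = 1, so P^(-1) is integer; computing A P first and then P^(-1)(A P) gives [[2, 0, 0], [-1, -1, -3], [3, -1, -1]].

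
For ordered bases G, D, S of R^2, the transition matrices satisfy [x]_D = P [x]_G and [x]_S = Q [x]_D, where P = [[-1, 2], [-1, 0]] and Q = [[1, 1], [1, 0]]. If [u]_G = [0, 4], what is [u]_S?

First [u]_D = P [u]_G = [8, 0].
Then [u]_S = Q [u]_D = [8, 8].

[8, 8]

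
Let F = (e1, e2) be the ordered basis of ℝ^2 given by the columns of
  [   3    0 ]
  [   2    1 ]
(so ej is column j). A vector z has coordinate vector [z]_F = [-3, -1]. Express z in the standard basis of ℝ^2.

[-9, -7]

By definition z = -3e1 - e2.
Summing componentwise gives [-9, -7].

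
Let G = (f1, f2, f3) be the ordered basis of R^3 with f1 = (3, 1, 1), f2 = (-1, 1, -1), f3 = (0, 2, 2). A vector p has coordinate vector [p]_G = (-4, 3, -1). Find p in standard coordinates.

By definition p = -4f1 + 3f2 - f3.
Summing componentwise gives (-15, -3, -9).

(-15, -3, -9)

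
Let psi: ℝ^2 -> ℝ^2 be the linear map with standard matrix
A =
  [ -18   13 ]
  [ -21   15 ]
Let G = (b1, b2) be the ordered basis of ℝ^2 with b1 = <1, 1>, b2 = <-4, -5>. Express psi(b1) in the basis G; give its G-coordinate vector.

<-1, 1>

Compute psi(b1) = A b1 = <-5, -6> in standard coordinates.
Then write this in G-coordinates: solve for y in y_1 b1 + y_2 b2 = <-5, -6>.
This gives y = <-1, 1>, which is column 1 of [psi]_G.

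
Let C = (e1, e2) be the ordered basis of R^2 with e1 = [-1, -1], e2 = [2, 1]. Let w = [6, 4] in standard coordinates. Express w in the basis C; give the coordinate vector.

[-2, 2]

[w]_C is the unique c with M c = w, where M has columns e1, e2.
System: -c_1 + 2c_2 = 6, -c_1 + c_2 = 4; solving gives c_1 = -2, c_2 = 2.
Check: -2e1 + 2e2 = [6, 4].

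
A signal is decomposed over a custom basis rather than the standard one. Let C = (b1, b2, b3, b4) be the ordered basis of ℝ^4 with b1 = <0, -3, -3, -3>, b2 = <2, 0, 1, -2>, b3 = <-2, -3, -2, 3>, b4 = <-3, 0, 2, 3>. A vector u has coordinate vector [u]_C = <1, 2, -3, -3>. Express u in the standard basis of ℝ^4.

<19, 6, -1, -25>

u = M [u]_C, where M has columns b1, ..., b4.
Carrying out the matrix-vector product, u = <19, 6, -1, -25>.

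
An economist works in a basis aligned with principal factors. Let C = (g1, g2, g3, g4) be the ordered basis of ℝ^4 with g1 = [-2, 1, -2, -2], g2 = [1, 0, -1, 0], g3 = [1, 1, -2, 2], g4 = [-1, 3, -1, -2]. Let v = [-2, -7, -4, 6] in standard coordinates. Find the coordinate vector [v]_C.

[3, -2, 2, -4]

[v]_C is the unique c with M c = v, where M has columns g1, ..., g4.
Row-reducing the augmented matrix [M | v] gives c = (3, -2, 2, -4).
Check: 3g1 - 2g2 + 2g3 - 4g4 = [-2, -7, -4, 6].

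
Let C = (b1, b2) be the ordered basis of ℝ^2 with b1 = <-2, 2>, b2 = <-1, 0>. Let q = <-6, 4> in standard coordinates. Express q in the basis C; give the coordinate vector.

[q]_C is the unique c with M c = q, where M has columns b1, b2.
System: -2c_1 - c_2 = -6, 2c_1 + 0c_2 = 4; solving gives c_1 = 2, c_2 = 2.
Check: 2b1 + 2b2 = <-6, 4>.

<2, 2>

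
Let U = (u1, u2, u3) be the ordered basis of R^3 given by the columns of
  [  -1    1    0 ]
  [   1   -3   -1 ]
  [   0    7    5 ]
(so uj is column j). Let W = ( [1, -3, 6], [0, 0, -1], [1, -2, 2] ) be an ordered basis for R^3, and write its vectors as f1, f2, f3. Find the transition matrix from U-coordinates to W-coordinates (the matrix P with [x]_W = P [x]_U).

[[1, 1, 1], [2, -1, -1], [-2, 0, -1]]

Take x = uj: its U-coordinates are the j-th standard unit vector, so P e_j — column j of P — equals [uj]_W.
u1 = f1 + 2f2 - 2f3, giving column 1 = [1, 2, -2]; repeating for each j gives P = [[1, 1, 1], [2, -1, -1], [-2, 0, -1]].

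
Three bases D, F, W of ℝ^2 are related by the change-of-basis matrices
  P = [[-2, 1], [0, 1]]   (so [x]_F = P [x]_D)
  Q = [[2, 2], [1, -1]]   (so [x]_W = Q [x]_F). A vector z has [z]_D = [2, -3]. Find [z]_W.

[-20, -4]

Composing the changes, [z]_W = Q P [z]_D.
Q P = [[-4, 4], [-2, 0]]; applying this to [2, -3] gives [-20, -4].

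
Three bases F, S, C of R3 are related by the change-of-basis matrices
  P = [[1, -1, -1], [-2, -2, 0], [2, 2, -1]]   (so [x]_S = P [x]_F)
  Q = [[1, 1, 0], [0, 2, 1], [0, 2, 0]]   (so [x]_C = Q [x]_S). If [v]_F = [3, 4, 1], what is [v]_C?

[-16, -15, -28]

Composing the changes, [v]_C = Q P [v]_F.
Q P = [[-1, -3, -1], [-2, -2, -1], [-4, -4, 0]]; applying this to [3, 4, 1] gives [-16, -15, -28].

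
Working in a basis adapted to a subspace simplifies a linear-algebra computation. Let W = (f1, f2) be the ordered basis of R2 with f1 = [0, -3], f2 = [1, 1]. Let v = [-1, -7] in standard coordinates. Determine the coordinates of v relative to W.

Write v = c_1 f1 + c_2 f2 and solve for the c_i.
System: 0c_1 + c_2 = -1, -3c_1 + c_2 = -7; solving gives c_1 = 2, c_2 = -1.
Check: 2f1 - f2 = [-1, -7].

[2, -1]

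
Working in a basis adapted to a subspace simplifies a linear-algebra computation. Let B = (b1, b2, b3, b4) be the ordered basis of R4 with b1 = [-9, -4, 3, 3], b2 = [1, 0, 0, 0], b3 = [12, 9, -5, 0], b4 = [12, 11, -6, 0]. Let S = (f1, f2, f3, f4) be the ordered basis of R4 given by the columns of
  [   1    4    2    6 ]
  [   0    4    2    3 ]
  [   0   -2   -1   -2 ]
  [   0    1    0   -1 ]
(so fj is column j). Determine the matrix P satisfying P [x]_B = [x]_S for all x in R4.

[[1, 1, 0, -2], [1, 0, 1, 1], [-1, 0, 1, 2], [-2, 0, 1, 1]]

Take x = bj: its B-coordinates are the j-th standard unit vector, so P e_j — column j of P — equals [bj]_S.
b1 = f1 + f2 - f3 - 2f4, giving column 1 = [1, 1, -1, -2]; repeating for each j gives P = [[1, 1, 0, -2], [1, 0, 1, 1], [-1, 0, 1, 2], [-2, 0, 1, 1]].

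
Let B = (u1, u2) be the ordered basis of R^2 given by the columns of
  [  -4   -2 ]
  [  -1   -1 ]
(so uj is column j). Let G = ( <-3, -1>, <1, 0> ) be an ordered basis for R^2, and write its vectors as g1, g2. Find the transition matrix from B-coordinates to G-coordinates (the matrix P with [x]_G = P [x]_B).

[[1, 1], [-1, 1]]

Let M have columns uj and N have columns gj. Then for every x, N [x]_G = x = M [x]_B, so P = N^(-1) M.
Since det N = 1, N^(-1) has integer entries; multiplying gives P = [[1, 1], [-1, 1]].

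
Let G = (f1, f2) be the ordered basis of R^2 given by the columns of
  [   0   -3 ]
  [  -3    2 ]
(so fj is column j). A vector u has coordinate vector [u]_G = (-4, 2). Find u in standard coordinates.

The coordinates say u = -4f1 + 2f2; adding the scaled basis vectors gives (-6, 16).

(-6, 16)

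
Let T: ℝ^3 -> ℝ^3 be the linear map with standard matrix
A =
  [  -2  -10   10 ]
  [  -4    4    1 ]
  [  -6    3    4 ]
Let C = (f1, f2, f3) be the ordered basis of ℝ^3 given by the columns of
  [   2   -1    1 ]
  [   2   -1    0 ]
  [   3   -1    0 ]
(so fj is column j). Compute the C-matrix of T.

[[3, 0, -2], [3, 1, 0], [3, 3, 2]]

Let P have columns f1, ..., f3. Then [T]_C = P^(-1) A P.
Here det P = 1, so P^(-1) is integer; computing A P first and then P^(-1)(A P) gives [[3, 0, -2], [3, 1, 0], [3, 3, 2]].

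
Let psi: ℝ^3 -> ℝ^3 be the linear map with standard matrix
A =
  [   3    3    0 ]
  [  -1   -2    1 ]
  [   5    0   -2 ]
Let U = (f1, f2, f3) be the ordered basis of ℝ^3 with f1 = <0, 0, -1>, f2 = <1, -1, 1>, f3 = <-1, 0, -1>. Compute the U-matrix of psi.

The j-th column of [psi]_U is [psi(fj)]_U.
psi(f1) = A f1 = <0, -1, 2> = -2f1 + f2 + f3, so column 1 is <-2, 1, 1>.
Repeating for f2, f3 and assembling the columns gives [[-2, -3, 0], [1, -2, 0], [1, -2, 3]].

[[-2, -3, 0], [1, -2, 0], [1, -2, 3]]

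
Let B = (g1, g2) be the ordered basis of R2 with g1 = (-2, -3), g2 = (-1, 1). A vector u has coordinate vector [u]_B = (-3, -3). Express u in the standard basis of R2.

(9, 6)

The coordinates say u = -3g1 - 3g2; adding the scaled basis vectors gives (9, 6).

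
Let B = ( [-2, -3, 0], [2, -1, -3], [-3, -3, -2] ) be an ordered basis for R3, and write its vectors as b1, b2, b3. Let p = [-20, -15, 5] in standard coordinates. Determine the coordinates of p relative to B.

[p]_B is the unique c with M c = p, where M has columns b1, ..., b3.
Row-reducing the augmented matrix [M | p] gives c = (4, -3, 2).
Check: 4b1 - 3b2 + 2b3 = [-20, -15, 5].

[4, -3, 2]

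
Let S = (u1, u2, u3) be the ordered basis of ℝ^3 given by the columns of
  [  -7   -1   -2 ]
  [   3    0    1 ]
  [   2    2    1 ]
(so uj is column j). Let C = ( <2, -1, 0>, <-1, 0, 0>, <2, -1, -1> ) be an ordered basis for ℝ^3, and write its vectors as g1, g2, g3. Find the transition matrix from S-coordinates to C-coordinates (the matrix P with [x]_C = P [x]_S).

Let M have columns uj and N have columns gj. Then for every x, N [x]_C = x = M [x]_S, so P = N^(-1) M.
Since det N = 1, N^(-1) has integer entries; multiplying gives P = [[-1, 2, 0], [1, 1, 0], [-2, -2, -1]].

[[-1, 2, 0], [1, 1, 0], [-2, -2, -1]]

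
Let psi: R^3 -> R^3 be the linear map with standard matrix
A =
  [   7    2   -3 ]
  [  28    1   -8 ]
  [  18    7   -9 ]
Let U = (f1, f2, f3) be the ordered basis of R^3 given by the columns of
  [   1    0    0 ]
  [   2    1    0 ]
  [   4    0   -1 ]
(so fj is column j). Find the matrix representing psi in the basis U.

[[-1, 2, 3], [0, -3, 2], [0, 1, 3]]

Let P have columns f1, ..., f3. Then [psi]_U = P^(-1) A P.
Here det P = -1, so P^(-1) is integer; computing A P first and then P^(-1)(A P) gives [[-1, 2, 3], [0, -3, 2], [0, 1, 3]].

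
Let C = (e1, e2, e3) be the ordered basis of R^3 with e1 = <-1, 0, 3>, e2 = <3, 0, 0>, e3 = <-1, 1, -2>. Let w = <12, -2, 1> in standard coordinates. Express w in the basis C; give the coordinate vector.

<-1, 3, -2>

[w]_C is the unique c with M c = w, where M has columns e1, ..., e3.
Gaussian elimination on [M | w] yields c = (-1, 3, -2).
Check: -e1 + 3e2 - 2e3 = <12, -2, 1>.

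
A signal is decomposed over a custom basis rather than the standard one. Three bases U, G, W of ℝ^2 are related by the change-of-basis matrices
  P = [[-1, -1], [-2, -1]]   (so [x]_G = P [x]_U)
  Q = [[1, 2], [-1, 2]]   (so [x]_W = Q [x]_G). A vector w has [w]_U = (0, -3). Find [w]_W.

(9, 3)

Apply P to get G-coordinates (3, 3), then Q to get W-coordinates.
The result is [w]_W = (9, 3).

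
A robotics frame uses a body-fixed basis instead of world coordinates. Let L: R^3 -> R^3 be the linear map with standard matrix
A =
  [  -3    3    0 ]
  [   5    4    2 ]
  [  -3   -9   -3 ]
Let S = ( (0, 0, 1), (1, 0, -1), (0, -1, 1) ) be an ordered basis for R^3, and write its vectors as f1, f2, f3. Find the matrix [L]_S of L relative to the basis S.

Let P have columns f1, ..., f3. Then [L]_S = P^(-1) A P.
Here det P = -1, so P^(-1) is integer; computing A P first and then P^(-1)(A P) gives [[-1, 0, 1], [0, -3, -3], [-2, -3, 2]].

[[-1, 0, 1], [0, -3, -3], [-2, -3, 2]]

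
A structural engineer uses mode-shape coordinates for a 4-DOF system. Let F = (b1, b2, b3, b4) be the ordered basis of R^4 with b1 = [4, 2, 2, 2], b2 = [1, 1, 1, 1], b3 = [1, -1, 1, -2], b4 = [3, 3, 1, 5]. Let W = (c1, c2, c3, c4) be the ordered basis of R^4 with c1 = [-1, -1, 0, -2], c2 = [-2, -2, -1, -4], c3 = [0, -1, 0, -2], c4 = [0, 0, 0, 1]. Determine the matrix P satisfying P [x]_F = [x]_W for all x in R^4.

Take x = bj: its F-coordinates are the j-th standard unit vector, so P e_j — column j of P — equals [bj]_W.
b1 = 0·c1 - 2c2 + 2c3 - 2c4, giving column 1 = [0, -2, 2, -2]; repeating for each j gives P = [[0, 1, 1, -1], [-2, -1, -1, -1], [2, 0, 2, 0], [-2, -1, 0, -1]].

[[0, 1, 1, -1], [-2, -1, -1, -1], [2, 0, 2, 0], [-2, -1, 0, -1]]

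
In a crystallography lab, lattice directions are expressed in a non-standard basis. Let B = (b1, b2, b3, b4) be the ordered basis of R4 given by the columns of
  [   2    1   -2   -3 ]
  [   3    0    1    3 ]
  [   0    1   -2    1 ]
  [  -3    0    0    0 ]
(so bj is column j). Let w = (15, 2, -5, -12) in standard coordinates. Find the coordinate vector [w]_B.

(4, -4, -1, -3)

Write w = c_1 b1 + ... + c_4 b4 and solve for the c_i.
Solving this 4x4 system gives c = (4, -4, -1, -3).
Check: 4b1 - 4b2 - b3 - 3b4 = (15, 2, -5, -12).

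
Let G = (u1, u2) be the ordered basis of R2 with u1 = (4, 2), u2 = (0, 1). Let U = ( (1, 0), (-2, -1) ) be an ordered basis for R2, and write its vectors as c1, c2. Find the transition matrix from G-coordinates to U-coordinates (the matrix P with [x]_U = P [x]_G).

[[0, -2], [-2, -1]]

Take x = uj: its G-coordinates are the j-th standard unit vector, so P e_j — column j of P — equals [uj]_U.
u1 = 0·c1 - 2c2, giving column 1 = (0, -2); repeating for each j gives P = [[0, -2], [-2, -1]].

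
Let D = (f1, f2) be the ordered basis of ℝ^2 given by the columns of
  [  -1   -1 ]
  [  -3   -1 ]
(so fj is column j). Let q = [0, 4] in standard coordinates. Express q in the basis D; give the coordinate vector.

Write q = c_1 f1 + c_2 f2 and solve for the c_i.
System: -c_1 - c_2 = 0, -3c_1 - c_2 = 4; solving gives c_1 = -2, c_2 = 2.
Check: -2f1 + 2f2 = [0, 4].

[-2, 2]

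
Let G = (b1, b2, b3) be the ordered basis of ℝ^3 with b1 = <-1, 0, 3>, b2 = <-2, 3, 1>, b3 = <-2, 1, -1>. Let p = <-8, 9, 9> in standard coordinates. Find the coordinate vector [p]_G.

<2, 3, 0>

[p]_G is the unique c with M c = p, where M has columns b1, ..., b3.
Gaussian elimination on [M | p] yields c = (2, 3, 0).
Check: 2b1 + 3b2 + 0·b3 = <-8, 9, 9>.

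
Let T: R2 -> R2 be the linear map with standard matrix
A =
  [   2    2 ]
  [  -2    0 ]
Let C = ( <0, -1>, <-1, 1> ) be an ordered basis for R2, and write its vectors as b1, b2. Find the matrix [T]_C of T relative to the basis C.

With P the matrix whose columns are b1, b2, [T]_C = P^(-1) A P.
Column by column: T(b1) = A b1 = <-2, 0>; its C-coordinates <2, 2> give column 1.
Continuing for each basis vector yields [T]_C = [[2, -2], [2, 0]].

[[2, -2], [2, 0]]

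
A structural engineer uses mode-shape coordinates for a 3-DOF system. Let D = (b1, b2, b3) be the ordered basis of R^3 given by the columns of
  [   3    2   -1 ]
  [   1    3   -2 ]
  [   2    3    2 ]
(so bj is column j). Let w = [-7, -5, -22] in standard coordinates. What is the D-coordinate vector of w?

[w]_D is the unique c with M c = w, where M has columns b1, ..., b3.
Gaussian elimination on [M | w] yields c = (-1, -4, -4).
Check: -b1 - 4b2 - 4b3 = [-7, -5, -22].

[-1, -4, -4]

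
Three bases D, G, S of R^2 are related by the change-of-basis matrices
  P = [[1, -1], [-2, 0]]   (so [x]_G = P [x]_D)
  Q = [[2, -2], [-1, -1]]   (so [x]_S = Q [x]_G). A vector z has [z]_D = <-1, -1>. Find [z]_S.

Composing the changes, [z]_S = Q P [z]_D.
Q P = [[6, -2], [1, 1]]; applying this to <-1, -1> gives <-4, -2>.

<-4, -2>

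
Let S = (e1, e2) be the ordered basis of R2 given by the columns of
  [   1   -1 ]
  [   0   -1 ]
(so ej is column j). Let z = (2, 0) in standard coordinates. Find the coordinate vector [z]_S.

[z]_S is the unique c with M c = z, where M has columns e1, e2.
System: c_1 - c_2 = 2, 0c_1 - c_2 = 0; solving gives c_1 = 2, c_2 = 0.
Check: 2e1 + 0·e2 = (2, 0).

(2, 0)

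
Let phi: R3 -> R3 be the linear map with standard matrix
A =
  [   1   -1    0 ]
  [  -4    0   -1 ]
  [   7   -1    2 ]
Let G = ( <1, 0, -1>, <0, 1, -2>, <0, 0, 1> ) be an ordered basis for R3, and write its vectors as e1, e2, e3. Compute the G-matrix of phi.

Let P have columns e1, ..., e3. Then [phi]_G = P^(-1) A P.
Here det P = 1, so P^(-1) is integer; computing A P first and then P^(-1)(A P) gives [[1, -1, 0], [-3, 2, -1], [0, -2, 0]].

[[1, -1, 0], [-3, 2, -1], [0, -2, 0]]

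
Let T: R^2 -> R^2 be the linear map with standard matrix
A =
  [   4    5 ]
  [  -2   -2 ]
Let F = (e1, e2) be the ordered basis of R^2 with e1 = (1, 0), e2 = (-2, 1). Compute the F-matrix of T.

[[0, 1], [-2, 2]]

Let P have columns e1, e2. Then [T]_F = P^(-1) A P.
Here det P = 1, so P^(-1) is integer; computing A P first and then P^(-1)(A P) gives [[0, 1], [-2, 2]].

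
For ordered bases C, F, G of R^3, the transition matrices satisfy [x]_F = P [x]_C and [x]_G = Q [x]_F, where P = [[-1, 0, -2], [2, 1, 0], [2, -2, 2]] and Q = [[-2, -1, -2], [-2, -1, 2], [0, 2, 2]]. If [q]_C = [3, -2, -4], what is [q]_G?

Apply P to get F-coordinates [5, 4, 2], then Q to get G-coordinates.
The result is [q]_G = [-18, -10, 12].

[-18, -10, 12]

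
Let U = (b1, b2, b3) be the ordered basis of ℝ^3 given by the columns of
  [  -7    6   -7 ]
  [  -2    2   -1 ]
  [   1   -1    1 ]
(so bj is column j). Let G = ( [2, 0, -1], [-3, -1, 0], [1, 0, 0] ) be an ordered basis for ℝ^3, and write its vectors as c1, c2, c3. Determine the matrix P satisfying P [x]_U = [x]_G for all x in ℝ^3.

[[-1, 1, -1], [2, -2, 1], [1, -2, -2]]

Let M have columns bj and N have columns cj. Then for every x, N [x]_G = x = M [x]_U, so P = N^(-1) M.
Since det N = -1, N^(-1) has integer entries; multiplying gives P = [[-1, 1, -1], [2, -2, 1], [1, -2, -2]].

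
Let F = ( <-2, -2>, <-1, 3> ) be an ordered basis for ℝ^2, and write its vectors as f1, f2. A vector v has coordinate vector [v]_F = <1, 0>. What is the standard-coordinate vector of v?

The coordinates say v = f1 + 0·f2; adding the scaled basis vectors gives <-2, -2>.

<-2, -2>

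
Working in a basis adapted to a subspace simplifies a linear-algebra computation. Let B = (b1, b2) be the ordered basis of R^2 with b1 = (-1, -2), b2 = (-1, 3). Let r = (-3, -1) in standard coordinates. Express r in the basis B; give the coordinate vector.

Write r = c_1 b1 + c_2 b2 and solve for the c_i.
System: -c_1 - c_2 = -3, -2c_1 + 3c_2 = -1; solving gives c_1 = 2, c_2 = 1.
Check: 2b1 + b2 = (-3, -1).

(2, 1)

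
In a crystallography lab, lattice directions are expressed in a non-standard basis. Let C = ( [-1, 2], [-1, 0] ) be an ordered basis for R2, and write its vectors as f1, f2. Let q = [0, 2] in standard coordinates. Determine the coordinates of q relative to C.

[1, -1]

Write q = c_1 f1 + c_2 f2 and solve for the c_i.
System: -c_1 - c_2 = 0, 2c_1 + 0c_2 = 2; solving gives c_1 = 1, c_2 = -1.
Check: f1 - f2 = [0, 2].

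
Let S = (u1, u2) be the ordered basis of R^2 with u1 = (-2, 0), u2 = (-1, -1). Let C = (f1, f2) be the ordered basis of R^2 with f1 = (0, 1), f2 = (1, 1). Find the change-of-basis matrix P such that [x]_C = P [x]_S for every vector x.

Let M have columns uj and N have columns fj. Then for every x, N [x]_C = x = M [x]_S, so P = N^(-1) M.
Since det N = -1, N^(-1) has integer entries; multiplying gives P = [[2, 0], [-2, -1]].

[[2, 0], [-2, -1]]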